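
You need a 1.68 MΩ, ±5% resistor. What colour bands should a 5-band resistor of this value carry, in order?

1680000 Ω = 168 × 10^4.
1 → brown
6 → blue
8 → grey
Multiplier 10^4 → yellow.
±5% tolerance → gold.

brown, blue, grey, yellow, gold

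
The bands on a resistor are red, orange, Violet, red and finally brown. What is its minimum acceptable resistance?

Red → 2 (first significant figure)
Orange → 3 (second significant figure)
Violet → 7 (third significant figure)
Red → ×10^2 multiplier
Brown → ±1% tolerance
237 × 100 = 23700 Ω
Minimum = 23700 × (1 − 1/100) = 23463 Ω.

23463 Ω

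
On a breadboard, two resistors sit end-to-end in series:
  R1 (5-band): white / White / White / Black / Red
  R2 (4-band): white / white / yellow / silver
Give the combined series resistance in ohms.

990999 Ω

R1: white, white, white → 999; black ×1 → 999 Ω.
R2: white, white → 99; yellow ×10^4 → 990000 Ω.
Series: 999 + 990000 = 990999 Ω.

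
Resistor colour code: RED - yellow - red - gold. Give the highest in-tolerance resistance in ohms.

Red → 2 (first significant figure)
Yellow → 4 (second significant figure)
Red → ×10^2 multiplier
Gold → ±5% tolerance
24 × 100 = 2400 Ω
Highest = 2400 × (1 + 5/100) = 2520 Ω.

2520 Ω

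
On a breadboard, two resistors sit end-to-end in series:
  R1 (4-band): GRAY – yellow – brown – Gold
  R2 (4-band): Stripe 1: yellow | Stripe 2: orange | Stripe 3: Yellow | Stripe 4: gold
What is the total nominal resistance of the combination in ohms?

R1: grey, yellow → 84; brown ×10 → 840 Ω.
R2: yellow, orange → 43; yellow ×10^4 → 430000 Ω.
Series: 840 + 430000 = 430840 Ω.

430840 Ω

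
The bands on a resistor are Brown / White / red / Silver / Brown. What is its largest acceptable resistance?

1.9392 Ω

Brown → 1 (first significant figure)
White → 9 (second significant figure)
Red → 2 (third significant figure)
Silver → ×0.01 multiplier
Brown → ±1% tolerance
192 × 0.01 = 1.92 Ω
Largest = 1.92 × (1 + 1/100) = 1.9392 Ω.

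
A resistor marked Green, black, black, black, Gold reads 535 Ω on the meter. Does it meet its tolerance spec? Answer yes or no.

Green → 5 (first significant figure)
Black → 0 (second significant figure)
Black → 0 (third significant figure)
Black → ×1 multiplier
Gold → ±5% tolerance
500 × 1 = 500 Ω
Allowed range: 475 Ω to 525 Ω.
535 Ω lies outside that range.

no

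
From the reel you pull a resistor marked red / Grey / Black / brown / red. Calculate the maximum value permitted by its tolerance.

2856 Ω

Red → 2 (first significant figure)
Grey → 8 (second significant figure)
Black → 0 (third significant figure)
Brown → ×10 multiplier
Red → ±2% tolerance
280 × 10 = 2800 Ω
Maximum = 2800 × (1 + 2/100) = 2856 Ω.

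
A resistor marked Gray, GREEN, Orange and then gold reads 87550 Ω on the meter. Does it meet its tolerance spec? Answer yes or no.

yes

Grey → 8 (first significant figure)
Green → 5 (second significant figure)
Orange → ×10^3 multiplier
Gold → ±5% tolerance
85 × 1000 = 85000 Ω
Allowed range: 80750 Ω to 89250 Ω.
87550 Ω lies inside that range.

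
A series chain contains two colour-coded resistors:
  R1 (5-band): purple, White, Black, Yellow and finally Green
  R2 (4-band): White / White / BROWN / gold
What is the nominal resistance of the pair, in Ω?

R1: violet, white, black → 790; yellow ×10^4 → 7900000 Ω.
R2: white, white → 99; brown ×10 → 990 Ω.
Series: 7900000 + 990 = 7900990 Ω.

7900990 Ω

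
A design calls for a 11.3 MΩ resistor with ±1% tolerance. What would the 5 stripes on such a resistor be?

11300000 Ω = 113 × 10^5.
1 → brown
1 → brown
3 → orange
Multiplier 10^5 → green.
±1% tolerance → brown.

brown, brown, orange, green, brown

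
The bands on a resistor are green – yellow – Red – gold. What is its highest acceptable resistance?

5670 Ω

Green → 5 (first significant figure)
Yellow → 4 (second significant figure)
Red → ×10^2 multiplier
Gold → ±5% tolerance
54 × 100 = 5400 Ω
Highest = 5400 × (1 + 5/100) = 5670 Ω.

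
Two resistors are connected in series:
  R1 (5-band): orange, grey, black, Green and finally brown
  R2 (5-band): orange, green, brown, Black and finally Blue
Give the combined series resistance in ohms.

R1: orange, grey, black → 380; green ×10^5 → 38000000 Ω.
R2: orange, green, brown → 351; black ×1 → 351 Ω.
Series: 38000000 + 351 = 38000351 Ω.

38000351 Ω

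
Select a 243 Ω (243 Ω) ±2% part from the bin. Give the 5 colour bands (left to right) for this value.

red, yellow, orange, black, red

243 Ω = 243 × 10^0.
2 → red
4 → yellow
3 → orange
Multiplier 10^0 → black.
±2% tolerance → red.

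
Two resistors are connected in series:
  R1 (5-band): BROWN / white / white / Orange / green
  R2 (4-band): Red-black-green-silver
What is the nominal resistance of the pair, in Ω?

R1: brown, white, white → 199; orange ×10^3 → 199000 Ω.
R2: red, black → 20; green ×10^5 → 2000000 Ω.
Series: 199000 + 2000000 = 2199000 Ω.

2199000 Ω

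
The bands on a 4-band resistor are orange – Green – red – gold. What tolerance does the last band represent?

The last band, gold, is the tolerance band.
Gold corresponds to ±5%.

±5%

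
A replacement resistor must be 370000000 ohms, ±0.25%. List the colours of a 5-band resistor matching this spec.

370000000 Ω = 370 × 10^6.
3 → orange
7 → violet
0 → black
Multiplier 10^6 → blue.
±0.25% tolerance → blue.

orange, violet, black, blue, blue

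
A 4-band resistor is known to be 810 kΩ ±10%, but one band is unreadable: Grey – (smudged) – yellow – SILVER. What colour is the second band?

brown

810000 Ω = 81 × 10^4.
The second band gives digit 1 of the significand, and 1 is brown.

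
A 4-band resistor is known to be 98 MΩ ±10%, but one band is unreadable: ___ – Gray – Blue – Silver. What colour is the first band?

98000000 Ω = 98 × 10^6.
The first band gives digit 9 of the significand, and 9 is white.

white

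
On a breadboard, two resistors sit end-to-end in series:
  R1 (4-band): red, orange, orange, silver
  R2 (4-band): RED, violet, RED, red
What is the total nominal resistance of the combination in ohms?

R1: red, orange → 23; orange ×10^3 → 23000 Ω.
R2: red, violet → 27; red ×10^2 → 2700 Ω.
Series: 23000 + 2700 = 25700 Ω.

25700 Ω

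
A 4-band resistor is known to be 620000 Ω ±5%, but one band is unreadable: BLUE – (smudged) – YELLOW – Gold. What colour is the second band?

620000 Ω = 62 × 10^4.
The second band gives digit 2 of the significand, and 2 is red.

red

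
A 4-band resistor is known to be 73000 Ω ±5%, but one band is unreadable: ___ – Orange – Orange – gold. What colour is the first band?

73000 Ω = 73 × 10^3.
The first band gives digit 7 of the significand, and 7 is violet.

violet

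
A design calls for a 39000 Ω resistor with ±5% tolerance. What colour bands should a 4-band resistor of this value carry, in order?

orange, white, orange, gold

39000 Ω = 39 × 10^3.
3 → orange
9 → white
Multiplier 10^3 → orange.
±5% tolerance → gold.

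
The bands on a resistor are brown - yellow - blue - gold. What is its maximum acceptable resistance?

Brown → 1 (first significant figure)
Yellow → 4 (second significant figure)
Blue → ×10^6 multiplier
Gold → ±5% tolerance
14 × 1000000 = 14000000 Ω
Maximum = 14000000 × (1 + 5/100) = 14700000 Ω.

14700000 Ω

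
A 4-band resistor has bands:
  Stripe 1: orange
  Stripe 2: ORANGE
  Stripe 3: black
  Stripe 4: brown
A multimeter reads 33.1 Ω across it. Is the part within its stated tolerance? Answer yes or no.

yes

Orange → 3 (first significant figure)
Orange → 3 (second significant figure)
Black → ×1 multiplier
Brown → ±1% tolerance
33 × 1 = 33 Ω
Allowed range: 32.67 Ω to 33.33 Ω.
33.1 Ω lies inside that range.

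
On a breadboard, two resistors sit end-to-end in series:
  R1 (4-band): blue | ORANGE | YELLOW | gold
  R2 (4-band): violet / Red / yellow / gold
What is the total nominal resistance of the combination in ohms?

R1: blue, orange → 63; yellow ×10^4 → 630000 Ω.
R2: violet, red → 72; yellow ×10^4 → 720000 Ω.
Series: 630000 + 720000 = 1350000 Ω.

1350000 Ω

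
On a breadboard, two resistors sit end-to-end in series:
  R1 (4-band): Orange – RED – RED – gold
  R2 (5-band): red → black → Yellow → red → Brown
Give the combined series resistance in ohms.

23600 Ω

R1: orange, red → 32; red ×10^2 → 3200 Ω.
R2: red, black, yellow → 204; red ×10^2 → 20400 Ω.
Series: 3200 + 20400 = 23600 Ω.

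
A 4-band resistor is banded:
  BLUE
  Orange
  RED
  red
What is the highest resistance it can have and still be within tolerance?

6426 Ω

Blue → 6 (first significant figure)
Orange → 3 (second significant figure)
Red → ×10^2 multiplier
Red → ±2% tolerance
63 × 100 = 6300 Ω
Highest = 6300 × (1 + 2/100) = 6426 Ω.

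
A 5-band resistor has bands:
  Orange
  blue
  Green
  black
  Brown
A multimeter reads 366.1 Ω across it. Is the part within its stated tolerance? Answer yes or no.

Orange → 3 (first significant figure)
Blue → 6 (second significant figure)
Green → 5 (third significant figure)
Black → ×1 multiplier
Brown → ±1% tolerance
365 × 1 = 365 Ω
Allowed range: 361.35 Ω to 368.65 Ω.
366.1 Ω lies inside that range.

yes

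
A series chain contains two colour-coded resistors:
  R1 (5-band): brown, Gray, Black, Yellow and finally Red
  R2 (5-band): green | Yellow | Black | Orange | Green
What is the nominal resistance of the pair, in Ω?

2340000 Ω

R1: brown, grey, black → 180; yellow ×10^4 → 1800000 Ω.
R2: green, yellow, black → 540; orange ×10^3 → 540000 Ω.
Series: 1800000 + 540000 = 2340000 Ω.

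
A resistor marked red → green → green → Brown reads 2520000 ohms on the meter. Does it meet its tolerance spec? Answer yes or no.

Red → 2 (first significant figure)
Green → 5 (second significant figure)
Green → ×10^5 multiplier
Brown → ±1% tolerance
25 × 100000 = 2500000 Ω
Allowed range: 2475000 Ω to 2525000 Ω.
2520000 ohms lies inside that range.

yes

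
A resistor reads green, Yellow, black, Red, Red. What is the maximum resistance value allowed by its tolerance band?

55080 Ω

Green → 5 (first significant figure)
Yellow → 4 (second significant figure)
Black → 0 (third significant figure)
Red → ×10^2 multiplier
Red → ±2% tolerance
540 × 100 = 54000 Ω
Maximum = 54000 × (1 + 2/100) = 55080 Ω.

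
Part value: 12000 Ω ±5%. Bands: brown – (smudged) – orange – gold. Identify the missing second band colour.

12000 Ω = 12 × 10^3.
The second band gives digit 2 of the significand, and 2 is red.

red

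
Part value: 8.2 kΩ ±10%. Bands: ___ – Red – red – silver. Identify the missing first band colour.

8200 Ω = 82 × 10^2.
The first band gives digit 8 of the significand, and 8 is grey.

grey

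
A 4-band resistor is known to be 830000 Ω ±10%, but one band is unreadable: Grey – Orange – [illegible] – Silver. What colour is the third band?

yellow

830000 Ω = 83 × 10^4.
The third band is the multiplier, 10^4, which is yellow.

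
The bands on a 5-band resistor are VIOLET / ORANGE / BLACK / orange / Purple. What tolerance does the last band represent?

The last band, violet, is the tolerance band.
Violet corresponds to ±0.1%.

±0.1%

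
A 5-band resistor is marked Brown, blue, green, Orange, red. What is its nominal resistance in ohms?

165000 Ω

Brown → 1 (first significant figure)
Blue → 6 (second significant figure)
Green → 5 (third significant figure)
Orange → ×10^3 multiplier
165 × 1000 = 165000 Ω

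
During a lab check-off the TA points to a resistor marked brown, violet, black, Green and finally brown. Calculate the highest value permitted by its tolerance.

Brown → 1 (first significant figure)
Violet → 7 (second significant figure)
Black → 0 (third significant figure)
Green → ×10^5 multiplier
Brown → ±1% tolerance
170 × 100000 = 17000000 Ω
Highest = 17000000 × (1 + 1/100) = 17170000 Ω.

17170000 Ω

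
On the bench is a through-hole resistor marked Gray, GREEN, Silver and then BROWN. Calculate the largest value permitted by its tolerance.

Grey → 8 (first significant figure)
Green → 5 (second significant figure)
Silver → ×0.01 multiplier
Brown → ±1% tolerance
85 × 0.01 = 0.85 Ω
Largest = 0.85 × (1 + 1/100) = 0.8585 Ω.

0.8585 Ω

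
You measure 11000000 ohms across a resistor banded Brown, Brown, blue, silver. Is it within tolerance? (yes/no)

yes

Brown → 1 (first significant figure)
Brown → 1 (second significant figure)
Blue → ×10^6 multiplier
Silver → ±10% tolerance
11 × 1000000 = 11000000 Ω
Allowed range: 9900000 Ω to 12100000 Ω.
11000000 ohms lies inside that range.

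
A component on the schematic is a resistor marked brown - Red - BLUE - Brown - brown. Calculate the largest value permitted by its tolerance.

1272.6 Ω

Brown → 1 (first significant figure)
Red → 2 (second significant figure)
Blue → 6 (third significant figure)
Brown → ×10 multiplier
Brown → ±1% tolerance
126 × 10 = 1260 Ω
Largest = 1260 × (1 + 1/100) = 1272.6 Ω.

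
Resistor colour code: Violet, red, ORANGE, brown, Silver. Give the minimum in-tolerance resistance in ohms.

6507 Ω

Violet → 7 (first significant figure)
Red → 2 (second significant figure)
Orange → 3 (third significant figure)
Brown → ×10 multiplier
Silver → ±10% tolerance
723 × 10 = 7230 Ω
Minimum = 7230 × (1 − 10/100) = 6507 Ω.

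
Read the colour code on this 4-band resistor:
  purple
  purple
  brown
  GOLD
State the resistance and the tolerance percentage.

Violet → 7 (first significant figure)
Violet → 7 (second significant figure)
Brown → ×10 multiplier
Gold → ±5% tolerance
77 × 10 = 770 Ω

770 Ω ±5%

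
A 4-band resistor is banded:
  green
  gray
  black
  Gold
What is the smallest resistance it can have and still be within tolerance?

55.1 Ω

Green → 5 (first significant figure)
Grey → 8 (second significant figure)
Black → ×1 multiplier
Gold → ±5% tolerance
58 × 1 = 58 Ω
Smallest = 58 × (1 − 5/100) = 55.1 Ω.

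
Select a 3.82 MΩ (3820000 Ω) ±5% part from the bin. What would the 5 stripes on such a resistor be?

3820000 Ω = 382 × 10^4.
3 → orange
8 → grey
2 → red
Multiplier 10^4 → yellow.
±5% tolerance → gold.

orange, grey, red, yellow, gold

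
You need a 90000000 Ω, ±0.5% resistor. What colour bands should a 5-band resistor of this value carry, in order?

white, black, black, green, green

90000000 Ω = 900 × 10^5.
9 → white
0 → black
0 → black
Multiplier 10^5 → green.
±0.5% tolerance → green.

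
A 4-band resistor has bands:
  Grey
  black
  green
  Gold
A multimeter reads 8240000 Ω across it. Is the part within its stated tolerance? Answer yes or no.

Grey → 8 (first significant figure)
Black → 0 (second significant figure)
Green → ×10^5 multiplier
Gold → ±5% tolerance
80 × 100000 = 8000000 Ω
Allowed range: 7600000 Ω to 8400000 Ω.
8240000 Ω lies inside that range.

yes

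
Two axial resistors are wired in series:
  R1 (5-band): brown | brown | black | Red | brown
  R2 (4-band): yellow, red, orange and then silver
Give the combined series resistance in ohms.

R1: brown, brown, black → 110; red ×10^2 → 11000 Ω.
R2: yellow, red → 42; orange ×10^3 → 42000 Ω.
Series: 11000 + 42000 = 53000 Ω.

53000 Ω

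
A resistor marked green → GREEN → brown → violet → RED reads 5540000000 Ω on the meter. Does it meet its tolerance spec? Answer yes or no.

yes

Green → 5 (first significant figure)
Green → 5 (second significant figure)
Brown → 1 (third significant figure)
Violet → ×10^7 multiplier
Red → ±2% tolerance
551 × 10000000 = 5510000000 Ω
Allowed range: 5399800000 Ω to 5620200000 Ω.
5540000000 Ω lies inside that range.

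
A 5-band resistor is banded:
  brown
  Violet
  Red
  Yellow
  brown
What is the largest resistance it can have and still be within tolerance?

Brown → 1 (first significant figure)
Violet → 7 (second significant figure)
Red → 2 (third significant figure)
Yellow → ×10^4 multiplier
Brown → ±1% tolerance
172 × 10000 = 1720000 Ω
Largest = 1720000 × (1 + 1/100) = 1737200 Ω.

1737200 Ω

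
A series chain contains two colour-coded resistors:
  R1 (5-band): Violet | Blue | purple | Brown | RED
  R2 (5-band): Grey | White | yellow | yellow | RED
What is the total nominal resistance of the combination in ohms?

R1: violet, blue, violet → 767; brown ×10 → 7670 Ω.
R2: grey, white, yellow → 894; yellow ×10^4 → 8940000 Ω.
Series: 7670 + 8940000 = 8947670 Ω.

8947670 Ω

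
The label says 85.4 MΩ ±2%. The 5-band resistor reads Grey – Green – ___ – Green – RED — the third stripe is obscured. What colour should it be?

yellow

85400000 Ω = 854 × 10^5.
The third band gives digit 4 of the significand, and 4 is yellow.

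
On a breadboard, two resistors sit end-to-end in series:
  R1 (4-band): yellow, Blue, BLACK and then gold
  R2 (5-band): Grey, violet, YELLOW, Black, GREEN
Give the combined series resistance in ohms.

920 Ω

R1: yellow, blue → 46; black ×1 → 46 Ω.
R2: grey, violet, yellow → 874; black ×1 → 874 Ω.
Series: 46 + 874 = 920 Ω.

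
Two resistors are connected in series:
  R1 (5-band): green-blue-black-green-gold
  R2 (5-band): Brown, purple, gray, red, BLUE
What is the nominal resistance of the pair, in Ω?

R1: green, blue, black → 560; green ×10^5 → 56000000 Ω.
R2: brown, violet, grey → 178; red ×10^2 → 17800 Ω.
Series: 56000000 + 17800 = 56017800 Ω.

56017800 Ω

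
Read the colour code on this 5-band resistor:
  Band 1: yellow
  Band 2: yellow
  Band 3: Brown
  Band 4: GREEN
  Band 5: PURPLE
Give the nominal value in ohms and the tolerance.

44100000 Ω ±0.1%

Yellow → 4 (first significant figure)
Yellow → 4 (second significant figure)
Brown → 1 (third significant figure)
Green → ×10^5 multiplier
Violet → ±0.1% tolerance
441 × 100000 = 44100000 Ω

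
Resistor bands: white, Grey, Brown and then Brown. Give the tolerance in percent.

The last band, brown, is the tolerance band.
Brown corresponds to ±1%.

±1%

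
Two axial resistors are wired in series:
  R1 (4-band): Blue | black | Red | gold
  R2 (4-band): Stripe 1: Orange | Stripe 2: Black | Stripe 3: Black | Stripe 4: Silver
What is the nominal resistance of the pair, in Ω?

6030 Ω

R1: blue, black → 60; red ×10^2 → 6000 Ω.
R2: orange, black → 30; black ×1 → 30 Ω.
Series: 6000 + 30 = 6030 Ω.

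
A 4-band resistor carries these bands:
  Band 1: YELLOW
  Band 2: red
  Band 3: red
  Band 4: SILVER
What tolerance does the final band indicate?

±10%

The last band, silver, is the tolerance band.
Silver corresponds to ±10%.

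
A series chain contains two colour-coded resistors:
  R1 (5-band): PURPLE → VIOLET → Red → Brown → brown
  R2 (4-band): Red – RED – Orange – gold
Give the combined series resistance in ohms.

29720 Ω

R1: violet, violet, red → 772; brown ×10 → 7720 Ω.
R2: red, red → 22; orange ×10^3 → 22000 Ω.
Series: 7720 + 22000 = 29720 Ω.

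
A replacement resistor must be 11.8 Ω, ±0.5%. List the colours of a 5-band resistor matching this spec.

11.8 Ω = 118 × 10^-1.
1 → brown
1 → brown
8 → grey
Multiplier 10^-1 → gold.
±0.5% tolerance → green.

brown, brown, grey, gold, green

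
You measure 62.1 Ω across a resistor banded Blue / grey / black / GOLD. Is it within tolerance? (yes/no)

no

Blue → 6 (first significant figure)
Grey → 8 (second significant figure)
Black → ×1 multiplier
Gold → ±5% tolerance
68 × 1 = 68 Ω
Allowed range: 64.6 Ω to 71.4 Ω.
62.1 Ω lies outside that range.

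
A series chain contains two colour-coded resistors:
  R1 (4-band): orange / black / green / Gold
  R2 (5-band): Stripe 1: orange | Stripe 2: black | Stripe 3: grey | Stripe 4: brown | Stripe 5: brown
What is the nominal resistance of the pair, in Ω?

R1: orange, black → 30; green ×10^5 → 3000000 Ω.
R2: orange, black, grey → 308; brown ×10 → 3080 Ω.
Series: 3000000 + 3080 = 3003080 Ω.

3003080 Ω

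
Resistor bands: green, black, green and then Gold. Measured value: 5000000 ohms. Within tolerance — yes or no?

Green → 5 (first significant figure)
Black → 0 (second significant figure)
Green → ×10^5 multiplier
Gold → ±5% tolerance
50 × 100000 = 5000000 Ω
Allowed range: 4750000 Ω to 5250000 Ω.
5000000 ohms lies inside that range.

yes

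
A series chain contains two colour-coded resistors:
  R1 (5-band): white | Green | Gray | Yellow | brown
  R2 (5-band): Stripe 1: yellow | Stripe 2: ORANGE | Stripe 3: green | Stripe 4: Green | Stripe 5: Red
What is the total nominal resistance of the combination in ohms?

53080000 Ω

R1: white, green, grey → 958; yellow ×10^4 → 9580000 Ω.
R2: yellow, orange, green → 435; green ×10^5 → 43500000 Ω.
Series: 9580000 + 43500000 = 53080000 Ω.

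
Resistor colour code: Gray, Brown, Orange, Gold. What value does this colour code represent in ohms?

81000 Ω

Grey → 8 (first significant figure)
Brown → 1 (second significant figure)
Orange → ×10^3 multiplier
81 × 1000 = 81000 Ω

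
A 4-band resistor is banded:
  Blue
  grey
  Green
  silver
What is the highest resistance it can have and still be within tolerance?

Blue → 6 (first significant figure)
Grey → 8 (second significant figure)
Green → ×10^5 multiplier
Silver → ±10% tolerance
68 × 100000 = 6800000 Ω
Highest = 6800000 × (1 + 10/100) = 7480000 Ω.

7480000 Ω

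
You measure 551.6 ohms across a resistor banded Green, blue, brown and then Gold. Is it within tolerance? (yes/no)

yes

Green → 5 (first significant figure)
Blue → 6 (second significant figure)
Brown → ×10 multiplier
Gold → ±5% tolerance
56 × 10 = 560 Ω
Allowed range: 532 Ω to 588 Ω.
551.6 ohms lies inside that range.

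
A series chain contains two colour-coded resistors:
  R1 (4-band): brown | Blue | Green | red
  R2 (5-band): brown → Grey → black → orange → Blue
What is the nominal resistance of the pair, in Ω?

R1: brown, blue → 16; green ×10^5 → 1600000 Ω.
R2: brown, grey, black → 180; orange ×10^3 → 180000 Ω.
Series: 1600000 + 180000 = 1780000 Ω.

1780000 Ω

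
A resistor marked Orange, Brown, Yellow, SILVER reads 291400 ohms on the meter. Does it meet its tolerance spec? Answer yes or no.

yes

Orange → 3 (first significant figure)
Brown → 1 (second significant figure)
Yellow → ×10^4 multiplier
Silver → ±10% tolerance
31 × 10000 = 310000 Ω
Allowed range: 279000 Ω to 341000 Ω.
291400 ohms lies inside that range.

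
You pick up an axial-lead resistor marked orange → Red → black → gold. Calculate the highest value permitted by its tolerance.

33.6 Ω

Orange → 3 (first significant figure)
Red → 2 (second significant figure)
Black → ×1 multiplier
Gold → ±5% tolerance
32 × 1 = 32 Ω
Highest = 32 × (1 + 5/100) = 33.6 Ω.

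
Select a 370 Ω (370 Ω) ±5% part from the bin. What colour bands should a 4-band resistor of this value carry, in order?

370 Ω = 37 × 10^1.
3 → orange
7 → violet
Multiplier 10^1 → brown.
±5% tolerance → gold.

orange, violet, brown, gold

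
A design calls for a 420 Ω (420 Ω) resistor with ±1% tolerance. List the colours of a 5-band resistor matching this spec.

420 Ω = 420 × 10^0.
4 → yellow
2 → red
0 → black
Multiplier 10^0 → black.
±1% tolerance → brown.

yellow, red, black, black, brown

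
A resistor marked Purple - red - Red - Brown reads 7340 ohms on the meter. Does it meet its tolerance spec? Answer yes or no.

no

Violet → 7 (first significant figure)
Red → 2 (second significant figure)
Red → ×10^2 multiplier
Brown → ±1% tolerance
72 × 100 = 7200 Ω
Allowed range: 7128 Ω to 7272 Ω.
7340 ohms lies outside that range.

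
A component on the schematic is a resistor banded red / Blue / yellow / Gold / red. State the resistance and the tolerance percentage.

26.4 Ω ±2%

Red → 2 (first significant figure)
Blue → 6 (second significant figure)
Yellow → 4 (third significant figure)
Gold → ×0.1 multiplier
Red → ±2% tolerance
264 × 0.1 = 26.4 Ω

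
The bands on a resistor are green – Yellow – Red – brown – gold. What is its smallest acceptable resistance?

Green → 5 (first significant figure)
Yellow → 4 (second significant figure)
Red → 2 (third significant figure)
Brown → ×10 multiplier
Gold → ±5% tolerance
542 × 10 = 5420 Ω
Smallest = 5420 × (1 − 5/100) = 5149 Ω.

5149 Ω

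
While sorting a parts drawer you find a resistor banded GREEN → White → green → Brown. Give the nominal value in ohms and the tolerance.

Green → 5 (first significant figure)
White → 9 (second significant figure)
Green → ×10^5 multiplier
Brown → ±1% tolerance
59 × 100000 = 5900000 Ω

5900000 Ω ±1%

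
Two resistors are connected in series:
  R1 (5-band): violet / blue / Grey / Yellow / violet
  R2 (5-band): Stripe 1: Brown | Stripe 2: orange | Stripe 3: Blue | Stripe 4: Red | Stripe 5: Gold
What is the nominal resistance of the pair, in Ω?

7693600 Ω

R1: violet, blue, grey → 768; yellow ×10^4 → 7680000 Ω.
R2: brown, orange, blue → 136; red ×10^2 → 13600 Ω.
Series: 7680000 + 13600 = 7693600 Ω.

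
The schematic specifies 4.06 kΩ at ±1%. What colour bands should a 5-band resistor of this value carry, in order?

4060 Ω = 406 × 10^1.
4 → yellow
0 → black
6 → blue
Multiplier 10^1 → brown.
±1% tolerance → brown.

yellow, black, blue, brown, brown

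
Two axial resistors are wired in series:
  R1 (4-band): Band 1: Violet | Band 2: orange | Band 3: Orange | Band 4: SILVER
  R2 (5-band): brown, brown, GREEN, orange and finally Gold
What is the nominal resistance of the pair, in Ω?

188000 Ω

R1: violet, orange → 73; orange ×10^3 → 73000 Ω.
R2: brown, brown, green → 115; orange ×10^3 → 115000 Ω.
Series: 73000 + 115000 = 188000 Ω.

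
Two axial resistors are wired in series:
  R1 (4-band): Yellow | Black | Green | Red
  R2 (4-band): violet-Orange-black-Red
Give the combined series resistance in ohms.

R1: yellow, black → 40; green ×10^5 → 4000000 Ω.
R2: violet, orange → 73; black ×1 → 73 Ω.
Series: 4000000 + 73 = 4000073 Ω.

4000073 Ω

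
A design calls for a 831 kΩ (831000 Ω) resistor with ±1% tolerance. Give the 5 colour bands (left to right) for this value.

grey, orange, brown, orange, brown

831000 Ω = 831 × 10^3.
8 → grey
3 → orange
1 → brown
Multiplier 10^3 → orange.
±1% tolerance → brown.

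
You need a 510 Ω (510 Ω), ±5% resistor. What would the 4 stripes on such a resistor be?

510 Ω = 51 × 10^1.
5 → green
1 → brown
Multiplier 10^1 → brown.
±5% tolerance → gold.

green, brown, brown, gold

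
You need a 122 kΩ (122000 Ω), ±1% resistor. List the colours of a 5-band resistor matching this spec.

brown, red, red, orange, brown

122000 Ω = 122 × 10^3.
1 → brown
2 → red
2 → red
Multiplier 10^3 → orange.
±1% tolerance → brown.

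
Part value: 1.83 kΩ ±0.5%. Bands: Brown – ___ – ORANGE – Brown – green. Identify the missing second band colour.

1830 Ω = 183 × 10^1.
The second band gives digit 8 of the significand, and 8 is grey.

grey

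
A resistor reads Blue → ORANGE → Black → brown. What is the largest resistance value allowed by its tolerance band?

63.63 Ω

Blue → 6 (first significant figure)
Orange → 3 (second significant figure)
Black → ×1 multiplier
Brown → ±1% tolerance
63 × 1 = 63 Ω
Largest = 63 × (1 + 1/100) = 63.63 Ω.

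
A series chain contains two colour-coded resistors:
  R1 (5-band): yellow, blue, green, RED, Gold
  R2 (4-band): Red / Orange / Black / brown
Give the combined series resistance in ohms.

46523 Ω

R1: yellow, blue, green → 465; red ×10^2 → 46500 Ω.
R2: red, orange → 23; black ×1 → 23 Ω.
Series: 46500 + 23 = 46523 Ω.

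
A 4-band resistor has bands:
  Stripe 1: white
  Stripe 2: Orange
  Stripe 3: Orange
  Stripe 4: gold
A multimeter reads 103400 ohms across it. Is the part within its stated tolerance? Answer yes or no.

no

White → 9 (first significant figure)
Orange → 3 (second significant figure)
Orange → ×10^3 multiplier
Gold → ±5% tolerance
93 × 1000 = 93000 Ω
Allowed range: 88350 Ω to 97650 Ω.
103400 ohms lies outside that range.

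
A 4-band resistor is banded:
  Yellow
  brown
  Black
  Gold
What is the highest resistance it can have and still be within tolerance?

43.05 Ω

Yellow → 4 (first significant figure)
Brown → 1 (second significant figure)
Black → ×1 multiplier
Gold → ±5% tolerance
41 × 1 = 41 Ω
Highest = 41 × (1 + 5/100) = 43.05 Ω.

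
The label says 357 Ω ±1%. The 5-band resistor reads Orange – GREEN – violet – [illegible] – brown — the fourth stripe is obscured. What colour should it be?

357 Ω = 357 × 10^0.
The fourth band is the multiplier, 10^0, which is black.

black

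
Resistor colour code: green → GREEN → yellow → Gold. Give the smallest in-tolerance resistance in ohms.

522500 Ω

Green → 5 (first significant figure)
Green → 5 (second significant figure)
Yellow → ×10^4 multiplier
Gold → ±5% tolerance
55 × 10000 = 550000 Ω
Smallest = 550000 × (1 − 5/100) = 522500 Ω.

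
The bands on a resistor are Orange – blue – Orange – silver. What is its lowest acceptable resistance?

32400 Ω

Orange → 3 (first significant figure)
Blue → 6 (second significant figure)
Orange → ×10^3 multiplier
Silver → ±10% tolerance
36 × 1000 = 36000 Ω
Lowest = 36000 × (1 − 10/100) = 32400 Ω.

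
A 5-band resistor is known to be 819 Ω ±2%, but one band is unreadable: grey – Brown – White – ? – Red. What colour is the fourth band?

black

819 Ω = 819 × 10^0.
The fourth band is the multiplier, 10^0, which is black.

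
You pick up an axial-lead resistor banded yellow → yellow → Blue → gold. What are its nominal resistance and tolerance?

44000000 Ω ±5%

Yellow → 4 (first significant figure)
Yellow → 4 (second significant figure)
Blue → ×10^6 multiplier
Gold → ±5% tolerance
44 × 1000000 = 44000000 Ω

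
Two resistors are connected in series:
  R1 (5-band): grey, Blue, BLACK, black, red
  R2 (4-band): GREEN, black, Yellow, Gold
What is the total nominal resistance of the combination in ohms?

500860 Ω

R1: grey, blue, black → 860; black ×1 → 860 Ω.
R2: green, black → 50; yellow ×10^4 → 500000 Ω.
Series: 860 + 500000 = 500860 Ω.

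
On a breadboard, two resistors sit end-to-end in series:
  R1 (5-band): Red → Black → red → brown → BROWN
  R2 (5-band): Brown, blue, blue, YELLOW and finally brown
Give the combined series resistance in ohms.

R1: red, black, red → 202; brown ×10 → 2020 Ω.
R2: brown, blue, blue → 166; yellow ×10^4 → 1660000 Ω.
Series: 2020 + 1660000 = 1662020 Ω.

1662020 Ω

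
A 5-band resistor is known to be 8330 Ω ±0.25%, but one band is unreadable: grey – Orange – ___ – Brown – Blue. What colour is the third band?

8330 Ω = 833 × 10^1.
The third band gives digit 3 of the significand, and 3 is orange.

orange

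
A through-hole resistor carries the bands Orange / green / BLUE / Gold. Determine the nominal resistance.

Orange → 3 (first significant figure)
Green → 5 (second significant figure)
Blue → ×10^6 multiplier
35 × 1000000 = 35000000 Ω

35000000 Ω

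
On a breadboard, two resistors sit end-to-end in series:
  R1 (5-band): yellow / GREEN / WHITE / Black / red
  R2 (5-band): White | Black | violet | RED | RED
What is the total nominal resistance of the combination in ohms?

91159 Ω

R1: yellow, green, white → 459; black ×1 → 459 Ω.
R2: white, black, violet → 907; red ×10^2 → 90700 Ω.
Series: 459 + 90700 = 91159 Ω.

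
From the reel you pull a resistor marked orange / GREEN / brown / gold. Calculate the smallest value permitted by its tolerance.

Orange → 3 (first significant figure)
Green → 5 (second significant figure)
Brown → ×10 multiplier
Gold → ±5% tolerance
35 × 10 = 350 Ω
Smallest = 350 × (1 − 5/100) = 332.5 Ω.

332.5 Ω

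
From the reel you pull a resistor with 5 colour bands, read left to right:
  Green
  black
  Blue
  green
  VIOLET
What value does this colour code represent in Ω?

50600000 Ω

Green → 5 (first significant figure)
Black → 0 (second significant figure)
Blue → 6 (third significant figure)
Green → ×10^5 multiplier
506 × 100000 = 50600000 Ω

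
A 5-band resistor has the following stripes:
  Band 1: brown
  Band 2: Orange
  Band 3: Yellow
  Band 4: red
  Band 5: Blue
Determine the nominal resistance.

13400 Ω

Brown → 1 (first significant figure)
Orange → 3 (second significant figure)
Yellow → 4 (third significant figure)
Red → ×10^2 multiplier
134 × 100 = 13400 Ω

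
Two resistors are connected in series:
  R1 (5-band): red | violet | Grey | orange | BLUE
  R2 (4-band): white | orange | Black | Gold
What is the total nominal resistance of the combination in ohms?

R1: red, violet, grey → 278; orange ×10^3 → 278000 Ω.
R2: white, orange → 93; black ×1 → 93 Ω.
Series: 278000 + 93 = 278093 Ω.

278093 Ω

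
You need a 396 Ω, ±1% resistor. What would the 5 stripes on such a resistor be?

396 Ω = 396 × 10^0.
3 → orange
9 → white
6 → blue
Multiplier 10^0 → black.
±1% tolerance → brown.

orange, white, blue, black, brown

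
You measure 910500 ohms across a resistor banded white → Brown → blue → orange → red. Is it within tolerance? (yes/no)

White → 9 (first significant figure)
Brown → 1 (second significant figure)
Blue → 6 (third significant figure)
Orange → ×10^3 multiplier
Red → ±2% tolerance
916 × 1000 = 916000 Ω
Allowed range: 897680 Ω to 934320 Ω.
910500 ohms lies inside that range.

yes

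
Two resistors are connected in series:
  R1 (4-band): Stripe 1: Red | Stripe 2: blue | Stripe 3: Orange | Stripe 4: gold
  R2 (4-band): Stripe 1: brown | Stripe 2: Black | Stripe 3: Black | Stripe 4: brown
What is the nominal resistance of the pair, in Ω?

26010 Ω

R1: red, blue → 26; orange ×10^3 → 26000 Ω.
R2: brown, black → 10; black ×1 → 10 Ω.
Series: 26000 + 10 = 26010 Ω.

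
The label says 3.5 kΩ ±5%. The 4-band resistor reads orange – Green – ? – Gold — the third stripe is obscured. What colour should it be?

red

3500 Ω = 35 × 10^2.
The third band is the multiplier, 10^2, which is red.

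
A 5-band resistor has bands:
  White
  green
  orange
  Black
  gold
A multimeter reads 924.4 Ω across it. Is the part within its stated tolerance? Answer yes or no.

yes

White → 9 (first significant figure)
Green → 5 (second significant figure)
Orange → 3 (third significant figure)
Black → ×1 multiplier
Gold → ±5% tolerance
953 × 1 = 953 Ω
Allowed range: 905.35 Ω to 1000.65 Ω.
924.4 Ω lies inside that range.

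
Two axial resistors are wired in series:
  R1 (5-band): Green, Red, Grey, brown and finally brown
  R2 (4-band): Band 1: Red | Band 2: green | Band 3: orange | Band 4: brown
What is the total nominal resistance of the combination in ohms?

R1: green, red, grey → 528; brown ×10 → 5280 Ω.
R2: red, green → 25; orange ×10^3 → 25000 Ω.
Series: 5280 + 25000 = 30280 Ω.

30280 Ω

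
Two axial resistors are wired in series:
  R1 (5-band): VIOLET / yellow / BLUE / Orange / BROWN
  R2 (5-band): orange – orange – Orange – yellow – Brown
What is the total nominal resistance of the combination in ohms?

R1: violet, yellow, blue → 746; orange ×10^3 → 746000 Ω.
R2: orange, orange, orange → 333; yellow ×10^4 → 3330000 Ω.
Series: 746000 + 3330000 = 4076000 Ω.

4076000 Ω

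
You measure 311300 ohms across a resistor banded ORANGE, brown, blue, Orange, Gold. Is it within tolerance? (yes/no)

Orange → 3 (first significant figure)
Brown → 1 (second significant figure)
Blue → 6 (third significant figure)
Orange → ×10^3 multiplier
Gold → ±5% tolerance
316 × 1000 = 316000 Ω
Allowed range: 300200 Ω to 331800 Ω.
311300 ohms lies inside that range.

yes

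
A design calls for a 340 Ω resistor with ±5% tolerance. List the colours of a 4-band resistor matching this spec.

orange, yellow, brown, gold

340 Ω = 34 × 10^1.
3 → orange
4 → yellow
Multiplier 10^1 → brown.
±5% tolerance → gold.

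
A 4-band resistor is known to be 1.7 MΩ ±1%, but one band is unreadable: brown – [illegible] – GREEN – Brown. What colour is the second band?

violet

1700000 Ω = 17 × 10^5.
The second band gives digit 7 of the significand, and 7 is violet.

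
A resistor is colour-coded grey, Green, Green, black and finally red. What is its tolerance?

±2%

The last band, red, is the tolerance band.
Red corresponds to ±2%.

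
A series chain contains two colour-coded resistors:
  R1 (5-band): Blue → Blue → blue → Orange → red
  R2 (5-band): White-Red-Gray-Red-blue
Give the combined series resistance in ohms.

758800 Ω

R1: blue, blue, blue → 666; orange ×10^3 → 666000 Ω.
R2: white, red, grey → 928; red ×10^2 → 92800 Ω.
Series: 666000 + 92800 = 758800 Ω.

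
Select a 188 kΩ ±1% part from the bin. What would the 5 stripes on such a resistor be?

brown, grey, grey, orange, brown

188000 Ω = 188 × 10^3.
1 → brown
8 → grey
8 → grey
Multiplier 10^3 → orange.
±1% tolerance → brown.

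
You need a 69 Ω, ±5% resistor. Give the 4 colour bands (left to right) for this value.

blue, white, black, gold

69 Ω = 69 × 10^0.
6 → blue
9 → white
Multiplier 10^0 → black.
±5% tolerance → gold.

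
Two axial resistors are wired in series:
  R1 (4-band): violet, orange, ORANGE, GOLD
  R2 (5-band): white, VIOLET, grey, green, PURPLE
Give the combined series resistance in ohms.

97873000 Ω

R1: violet, orange → 73; orange ×10^3 → 73000 Ω.
R2: white, violet, grey → 978; green ×10^5 → 97800000 Ω.
Series: 73000 + 97800000 = 97873000 Ω.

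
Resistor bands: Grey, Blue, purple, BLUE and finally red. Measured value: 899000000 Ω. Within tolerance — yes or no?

no

Grey → 8 (first significant figure)
Blue → 6 (second significant figure)
Violet → 7 (third significant figure)
Blue → ×10^6 multiplier
Red → ±2% tolerance
867 × 1000000 = 867000000 Ω
Allowed range: 849660000 Ω to 884340000 Ω.
899000000 Ω lies outside that range.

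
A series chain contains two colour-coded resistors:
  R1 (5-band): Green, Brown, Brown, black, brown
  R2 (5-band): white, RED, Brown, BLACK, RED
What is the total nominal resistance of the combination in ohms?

1432 Ω

R1: green, brown, brown → 511; black ×1 → 511 Ω.
R2: white, red, brown → 921; black ×1 → 921 Ω.
Series: 511 + 921 = 1432 Ω.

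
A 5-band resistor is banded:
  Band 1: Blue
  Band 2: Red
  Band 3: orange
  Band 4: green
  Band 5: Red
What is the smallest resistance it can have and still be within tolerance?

61054000 Ω

Blue → 6 (first significant figure)
Red → 2 (second significant figure)
Orange → 3 (third significant figure)
Green → ×10^5 multiplier
Red → ±2% tolerance
623 × 100000 = 62300000 Ω
Smallest = 62300000 × (1 − 2/100) = 61054000 Ω.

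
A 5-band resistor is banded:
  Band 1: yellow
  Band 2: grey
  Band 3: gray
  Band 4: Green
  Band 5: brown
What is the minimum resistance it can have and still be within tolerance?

Yellow → 4 (first significant figure)
Grey → 8 (second significant figure)
Grey → 8 (third significant figure)
Green → ×10^5 multiplier
Brown → ±1% tolerance
488 × 100000 = 48800000 Ω
Minimum = 48800000 × (1 − 1/100) = 48312000 Ω.

48312000 Ω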